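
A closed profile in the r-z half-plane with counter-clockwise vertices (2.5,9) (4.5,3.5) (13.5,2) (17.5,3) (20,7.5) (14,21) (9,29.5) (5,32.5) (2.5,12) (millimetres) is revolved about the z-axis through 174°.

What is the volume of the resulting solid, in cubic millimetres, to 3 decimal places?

Volume = 9933.991 mm³

Profile (r,z), 9 vertices: (2.5,9) (4.5,3.5) (13.5,2) (17.5,3) (20,7.5) (14,21) (9,29.5) (5,32.5) (2.5,12)
edge 0: (2.5,9)→(4.5,3.5)  cross = 2.5·3.5 − 4.5·9 = -31.7500; (r_i+r_j)·cross = 7·-31.7500 = -222.2500
edge 1: (4.5,3.5)→(13.5,2)  cross = 4.5·2 − 13.5·3.5 = -38.2500; (r_i+r_j)·cross = 18·-38.2500 = -688.5000
edge 2: (13.5,2)→(17.5,3)  cross = 13.5·3 − 17.5·2 = 5.5000; (r_i+r_j)·cross = 31·5.5000 = 170.5000
edge 3: (17.5,3)→(20,7.5)  cross = 17.5·7.5 − 20·3 = 71.2500; (r_i+r_j)·cross = 37.5·71.2500 = 2671.8750
edge 4: (20,7.5)→(14,21)  cross = 20·21 − 14·7.5 = 315.0000; (r_i+r_j)·cross = 34·315.0000 = 10710.0000
edge 5: (14,21)→(9,29.5)  cross = 14·29.5 − 9·21 = 224.0000; (r_i+r_j)·cross = 23·224.0000 = 5152.0000
edge 6: (9,29.5)→(5,32.5)  cross = 9·32.5 − 5·29.5 = 145.0000; (r_i+r_j)·cross = 14·145.0000 = 2030.0000
edge 7: (5,32.5)→(2.5,12)  cross = 5·12 − 2.5·32.5 = -21.2500; (r_i+r_j)·cross = 7.5·-21.2500 = -159.3750
edge 8: (2.5,12)→(2.5,9)  cross = 2.5·9 − 2.5·12 = -7.5000; (r_i+r_j)·cross = 5·-7.5000 = -37.5000
Σcross = 662.0000 → A = |Σcross|/2 = 331.0000 mm²
Σ(r_i+r_j)·cross = 19626.7500 → first moment M = |Σ|/6 = 3271.1250
R_c = M/A = 3271.1250/331.0000 = 9.8826 mm
θ = 174° = 3.036873 rad
V = θ·R_c·A = 3.036873·9.8826·331.0000 = 9933.991 mm³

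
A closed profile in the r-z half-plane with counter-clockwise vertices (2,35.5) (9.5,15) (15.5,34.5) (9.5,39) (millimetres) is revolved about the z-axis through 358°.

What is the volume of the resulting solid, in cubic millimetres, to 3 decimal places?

Volume = 9109.990 mm³

Profile (r,z), 4 vertices: (2,35.5) (9.5,15) (15.5,34.5) (9.5,39)
edge 0: (2,35.5)→(9.5,15)  cross = 2·15 − 9.5·35.5 = -307.2500; (r_i+r_j)·cross = 11.5·-307.2500 = -3533.3750
edge 1: (9.5,15)→(15.5,34.5)  cross = 9.5·34.5 − 15.5·15 = 95.2500; (r_i+r_j)·cross = 25·95.2500 = 2381.2500
edge 2: (15.5,34.5)→(9.5,39)  cross = 15.5·39 − 9.5·34.5 = 276.7500; (r_i+r_j)·cross = 25·276.7500 = 6918.7500
edge 3: (9.5,39)→(2,35.5)  cross = 9.5·35.5 − 2·39 = 259.2500; (r_i+r_j)·cross = 11.5·259.2500 = 2981.3750
Σcross = 324.0000 → A = |Σcross|/2 = 162.0000 mm²
Σ(r_i+r_j)·cross = 8748.0000 → first moment M = |Σ|/6 = 1458.0000
R_c = M/A = 1458.0000/162.0000 = 9.0000 mm
θ = 358° = 6.248279 rad
V = θ·R_c·A = 6.248279·9.0000·162.0000 = 9109.990 mm³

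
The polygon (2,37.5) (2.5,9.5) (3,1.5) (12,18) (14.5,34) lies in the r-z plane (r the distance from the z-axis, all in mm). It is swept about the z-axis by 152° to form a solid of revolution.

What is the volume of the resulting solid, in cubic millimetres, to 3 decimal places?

Volume = 5223.064 mm³

Profile (r,z), 5 vertices: (2,37.5) (2.5,9.5) (3,1.5) (12,18) (14.5,34)
edge 0: (2,37.5)→(2.5,9.5)  cross = 2·9.5 − 2.5·37.5 = -74.7500; (r_i+r_j)·cross = 4.5·-74.7500 = -336.3750
edge 1: (2.5,9.5)→(3,1.5)  cross = 2.5·1.5 − 3·9.5 = -24.7500; (r_i+r_j)·cross = 5.5·-24.7500 = -136.1250
edge 2: (3,1.5)→(12,18)  cross = 3·18 − 12·1.5 = 36.0000; (r_i+r_j)·cross = 15·36.0000 = 540.0000
edge 3: (12,18)→(14.5,34)  cross = 12·34 − 14.5·18 = 147.0000; (r_i+r_j)·cross = 26.5·147.0000 = 3895.5000
edge 4: (14.5,34)→(2,37.5)  cross = 14.5·37.5 − 2·34 = 475.7500; (r_i+r_j)·cross = 16.5·475.7500 = 7849.8750
Σcross = 559.2500 → A = |Σcross|/2 = 279.6250 mm²
Σ(r_i+r_j)·cross = 11812.8750 → first moment M = |Σ|/6 = 1968.8125
R_c = M/A = 1968.8125/279.6250 = 7.0409 mm
θ = 152° = 2.652900 rad
V = θ·R_c·A = 2.652900·7.0409·279.6250 = 5223.064 mm³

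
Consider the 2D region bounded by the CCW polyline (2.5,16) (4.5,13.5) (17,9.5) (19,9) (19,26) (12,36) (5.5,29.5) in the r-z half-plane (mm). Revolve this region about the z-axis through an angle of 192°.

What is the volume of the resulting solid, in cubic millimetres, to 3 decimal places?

Profile (r,z), 7 vertices: (2.5,16) (4.5,13.5) (17,9.5) (19,9) (19,26) (12,36) (5.5,29.5)
edge 0: (2.5,16)→(4.5,13.5)  cross = 2.5·13.5 − 4.5·16 = -38.2500; (r_i+r_j)·cross = 7·-38.2500 = -267.7500
edge 1: (4.5,13.5)→(17,9.5)  cross = 4.5·9.5 − 17·13.5 = -186.7500; (r_i+r_j)·cross = 21.5·-186.7500 = -4015.1250
edge 2: (17,9.5)→(19,9)  cross = 17·9 − 19·9.5 = -27.5000; (r_i+r_j)·cross = 36·-27.5000 = -990.0000
edge 3: (19,9)→(19,26)  cross = 19·26 − 19·9 = 323.0000; (r_i+r_j)·cross = 38·323.0000 = 12274.0000
edge 4: (19,26)→(12,36)  cross = 19·36 − 12·26 = 372.0000; (r_i+r_j)·cross = 31·372.0000 = 11532.0000
edge 5: (12,36)→(5.5,29.5)  cross = 12·29.5 − 5.5·36 = 156.0000; (r_i+r_j)·cross = 17.5·156.0000 = 2730.0000
edge 6: (5.5,29.5)→(2.5,16)  cross = 5.5·16 − 2.5·29.5 = 14.2500; (r_i+r_j)·cross = 8·14.2500 = 114.0000
Σcross = 612.7500 → A = |Σcross|/2 = 306.3750 mm²
Σ(r_i+r_j)·cross = 21377.1250 → first moment M = |Σ|/6 = 3562.8542
R_c = M/A = 3562.8542/306.3750 = 11.6291 mm
θ = 192° = 3.351032 rad
V = θ·R_c·A = 3.351032·11.6291·306.3750 = 11939.239 mm³

Volume = 11939.239 mm³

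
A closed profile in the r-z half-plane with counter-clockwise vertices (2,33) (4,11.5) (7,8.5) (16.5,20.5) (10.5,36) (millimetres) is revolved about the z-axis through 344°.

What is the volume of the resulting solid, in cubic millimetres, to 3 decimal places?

Profile (r,z), 5 vertices: (2,33) (4,11.5) (7,8.5) (16.5,20.5) (10.5,36)
edge 0: (2,33)→(4,11.5)  cross = 2·11.5 − 4·33 = -109.0000; (r_i+r_j)·cross = 6·-109.0000 = -654.0000
edge 1: (4,11.5)→(7,8.5)  cross = 4·8.5 − 7·11.5 = -46.5000; (r_i+r_j)·cross = 11·-46.5000 = -511.5000
edge 2: (7,8.5)→(16.5,20.5)  cross = 7·20.5 − 16.5·8.5 = 3.2500; (r_i+r_j)·cross = 23.5·3.2500 = 76.3750
edge 3: (16.5,20.5)→(10.5,36)  cross = 16.5·36 − 10.5·20.5 = 378.7500; (r_i+r_j)·cross = 27·378.7500 = 10226.2500
edge 4: (10.5,36)→(2,33)  cross = 10.5·33 − 2·36 = 274.5000; (r_i+r_j)·cross = 12.5·274.5000 = 3431.2500
Σcross = 501.0000 → A = |Σcross|/2 = 250.5000 mm²
Σ(r_i+r_j)·cross = 12568.3750 → first moment M = |Σ|/6 = 2094.7292
R_c = M/A = 2094.7292/250.5000 = 8.3622 mm
θ = 344° = 6.003933 rad
V = θ·R_c·A = 6.003933·8.3622·250.5000 = 12576.613 mm³

Volume = 12576.613 mm³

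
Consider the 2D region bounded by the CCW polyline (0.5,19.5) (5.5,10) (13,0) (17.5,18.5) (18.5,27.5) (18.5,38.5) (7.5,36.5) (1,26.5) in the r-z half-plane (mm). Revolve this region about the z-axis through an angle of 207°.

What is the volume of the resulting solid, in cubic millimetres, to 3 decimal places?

Profile (r,z), 8 vertices: (0.5,19.5) (5.5,10) (13,0) (17.5,18.5) (18.5,27.5) (18.5,38.5) (7.5,36.5) (1,26.5)
edge 0: (0.5,19.5)→(5.5,10)  cross = 0.5·10 − 5.5·19.5 = -102.2500; (r_i+r_j)·cross = 6·-102.2500 = -613.5000
edge 1: (5.5,10)→(13,0)  cross = 5.5·0 − 13·10 = -130.0000; (r_i+r_j)·cross = 18.5·-130.0000 = -2405.0000
edge 2: (13,0)→(17.5,18.5)  cross = 13·18.5 − 17.5·0 = 240.5000; (r_i+r_j)·cross = 30.5·240.5000 = 7335.2500
edge 3: (17.5,18.5)→(18.5,27.5)  cross = 17.5·27.5 − 18.5·18.5 = 139.0000; (r_i+r_j)·cross = 36·139.0000 = 5004.0000
edge 4: (18.5,27.5)→(18.5,38.5)  cross = 18.5·38.5 − 18.5·27.5 = 203.5000; (r_i+r_j)·cross = 37·203.5000 = 7529.5000
edge 5: (18.5,38.5)→(7.5,36.5)  cross = 18.5·36.5 − 7.5·38.5 = 386.5000; (r_i+r_j)·cross = 26·386.5000 = 10049.0000
edge 6: (7.5,36.5)→(1,26.5)  cross = 7.5·26.5 − 1·36.5 = 162.2500; (r_i+r_j)·cross = 8.5·162.2500 = 1379.1250
edge 7: (1,26.5)→(0.5,19.5)  cross = 1·19.5 − 0.5·26.5 = 6.2500; (r_i+r_j)·cross = 1.5·6.2500 = 9.3750
Σcross = 905.7500 → A = |Σcross|/2 = 452.8750 mm²
Σ(r_i+r_j)·cross = 28287.7500 → first moment M = |Σ|/6 = 4714.6250
R_c = M/A = 4714.6250/452.8750 = 10.4104 mm
θ = 207° = 3.612832 rad
V = θ·R_c·A = 3.612832·10.4104·452.8750 = 17033.146 mm³

Volume = 17033.146 mm³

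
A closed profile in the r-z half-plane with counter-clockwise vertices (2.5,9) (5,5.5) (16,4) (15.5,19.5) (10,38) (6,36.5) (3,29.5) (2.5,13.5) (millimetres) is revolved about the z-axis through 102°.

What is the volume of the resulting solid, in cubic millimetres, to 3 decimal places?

Volume = 5584.006 mm³

Profile (r,z), 8 vertices: (2.5,9) (5,5.5) (16,4) (15.5,19.5) (10,38) (6,36.5) (3,29.5) (2.5,13.5)
edge 0: (2.5,9)→(5,5.5)  cross = 2.5·5.5 − 5·9 = -31.2500; (r_i+r_j)·cross = 7.5·-31.2500 = -234.3750
edge 1: (5,5.5)→(16,4)  cross = 5·4 − 16·5.5 = -68.0000; (r_i+r_j)·cross = 21·-68.0000 = -1428.0000
edge 2: (16,4)→(15.5,19.5)  cross = 16·19.5 − 15.5·4 = 250.0000; (r_i+r_j)·cross = 31.5·250.0000 = 7875.0000
edge 3: (15.5,19.5)→(10,38)  cross = 15.5·38 − 10·19.5 = 394.0000; (r_i+r_j)·cross = 25.5·394.0000 = 10047.0000
edge 4: (10,38)→(6,36.5)  cross = 10·36.5 − 6·38 = 137.0000; (r_i+r_j)·cross = 16·137.0000 = 2192.0000
edge 5: (6,36.5)→(3,29.5)  cross = 6·29.5 − 3·36.5 = 67.5000; (r_i+r_j)·cross = 9·67.5000 = 607.5000
edge 6: (3,29.5)→(2.5,13.5)  cross = 3·13.5 − 2.5·29.5 = -33.2500; (r_i+r_j)·cross = 5.5·-33.2500 = -182.8750
edge 7: (2.5,13.5)→(2.5,9)  cross = 2.5·9 − 2.5·13.5 = -11.2500; (r_i+r_j)·cross = 5·-11.2500 = -56.2500
Σcross = 704.7500 → A = |Σcross|/2 = 352.3750 mm²
Σ(r_i+r_j)·cross = 18820.0000 → first moment M = |Σ|/6 = 3136.6667
R_c = M/A = 3136.6667/352.3750 = 8.9015 mm
θ = 102° = 1.780236 rad
V = θ·R_c·A = 1.780236·8.9015·352.3750 = 5584.006 mm³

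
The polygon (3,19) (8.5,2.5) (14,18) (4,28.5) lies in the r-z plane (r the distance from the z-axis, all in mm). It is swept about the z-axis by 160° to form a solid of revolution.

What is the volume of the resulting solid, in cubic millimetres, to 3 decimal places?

Profile (r,z), 4 vertices: (3,19) (8.5,2.5) (14,18) (4,28.5)
edge 0: (3,19)→(8.5,2.5)  cross = 3·2.5 − 8.5·19 = -154.0000; (r_i+r_j)·cross = 11.5·-154.0000 = -1771.0000
edge 1: (8.5,2.5)→(14,18)  cross = 8.5·18 − 14·2.5 = 118.0000; (r_i+r_j)·cross = 22.5·118.0000 = 2655.0000
edge 2: (14,18)→(4,28.5)  cross = 14·28.5 − 4·18 = 327.0000; (r_i+r_j)·cross = 18·327.0000 = 5886.0000
edge 3: (4,28.5)→(3,19)  cross = 4·19 − 3·28.5 = -9.5000; (r_i+r_j)·cross = 7·-9.5000 = -66.5000
Σcross = 281.5000 → A = |Σcross|/2 = 140.7500 mm²
Σ(r_i+r_j)·cross = 6703.5000 → first moment M = |Σ|/6 = 1117.2500
R_c = M/A = 1117.2500/140.7500 = 7.9378 mm
θ = 160° = 2.792527 rad
V = θ·R_c·A = 2.792527·7.9378·140.7500 = 3119.951 mm³

Volume = 3119.951 mm³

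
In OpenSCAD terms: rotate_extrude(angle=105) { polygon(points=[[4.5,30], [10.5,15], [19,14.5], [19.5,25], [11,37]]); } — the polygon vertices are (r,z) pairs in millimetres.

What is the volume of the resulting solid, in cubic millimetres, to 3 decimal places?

Profile (r,z), 5 vertices: (4.5,30) (10.5,15) (19,14.5) (19.5,25) (11,37)
edge 0: (4.5,30)→(10.5,15)  cross = 4.5·15 − 10.5·30 = -247.5000; (r_i+r_j)·cross = 15·-247.5000 = -3712.5000
edge 1: (10.5,15)→(19,14.5)  cross = 10.5·14.5 − 19·15 = -132.7500; (r_i+r_j)·cross = 29.5·-132.7500 = -3916.1250
edge 2: (19,14.5)→(19.5,25)  cross = 19·25 − 19.5·14.5 = 192.2500; (r_i+r_j)·cross = 38.5·192.2500 = 7401.6250
edge 3: (19.5,25)→(11,37)  cross = 19.5·37 − 11·25 = 446.5000; (r_i+r_j)·cross = 30.5·446.5000 = 13618.2500
edge 4: (11,37)→(4.5,30)  cross = 11·30 − 4.5·37 = 163.5000; (r_i+r_j)·cross = 15.5·163.5000 = 2534.2500
Σcross = 422.0000 → A = |Σcross|/2 = 211.0000 mm²
Σ(r_i+r_j)·cross = 15925.5000 → first moment M = |Σ|/6 = 2654.2500
R_c = M/A = 2654.2500/211.0000 = 12.5794 mm
θ = 105° = 1.832596 rad
V = θ·R_c·A = 1.832596·12.5794·211.0000 = 4864.167 mm³

Volume = 4864.167 mm³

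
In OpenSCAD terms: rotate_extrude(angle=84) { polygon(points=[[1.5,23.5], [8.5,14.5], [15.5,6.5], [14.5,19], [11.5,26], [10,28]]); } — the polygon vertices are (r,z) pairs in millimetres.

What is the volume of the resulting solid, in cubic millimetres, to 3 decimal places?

Volume = 1913.963 mm³

Profile (r,z), 6 vertices: (1.5,23.5) (8.5,14.5) (15.5,6.5) (14.5,19) (11.5,26) (10,28)
edge 0: (1.5,23.5)→(8.5,14.5)  cross = 1.5·14.5 − 8.5·23.5 = -178.0000; (r_i+r_j)·cross = 10·-178.0000 = -1780.0000
edge 1: (8.5,14.5)→(15.5,6.5)  cross = 8.5·6.5 − 15.5·14.5 = -169.5000; (r_i+r_j)·cross = 24·-169.5000 = -4068.0000
edge 2: (15.5,6.5)→(14.5,19)  cross = 15.5·19 − 14.5·6.5 = 200.2500; (r_i+r_j)·cross = 30·200.2500 = 6007.5000
edge 3: (14.5,19)→(11.5,26)  cross = 14.5·26 − 11.5·19 = 158.5000; (r_i+r_j)·cross = 26·158.5000 = 4121.0000
edge 4: (11.5,26)→(10,28)  cross = 11.5·28 − 10·26 = 62.0000; (r_i+r_j)·cross = 21.5·62.0000 = 1333.0000
edge 5: (10,28)→(1.5,23.5)  cross = 10·23.5 − 1.5·28 = 193.0000; (r_i+r_j)·cross = 11.5·193.0000 = 2219.5000
Σcross = 266.2500 → A = |Σcross|/2 = 133.1250 mm²
Σ(r_i+r_j)·cross = 7833.0000 → first moment M = |Σ|/6 = 1305.5000
R_c = M/A = 1305.5000/133.1250 = 9.8066 mm
θ = 84° = 1.466077 rad
V = θ·R_c·A = 1.466077·9.8066·133.1250 = 1913.963 mm³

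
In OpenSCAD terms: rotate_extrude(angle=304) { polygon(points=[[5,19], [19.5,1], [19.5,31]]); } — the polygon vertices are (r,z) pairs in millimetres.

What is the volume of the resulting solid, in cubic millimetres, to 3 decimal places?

Volume = 16925.505 mm³

Profile (r,z), 3 vertices: (5,19) (19.5,1) (19.5,31)
edge 0: (5,19)→(19.5,1)  cross = 5·1 − 19.5·19 = -365.5000; (r_i+r_j)·cross = 24.5·-365.5000 = -8954.7500
edge 1: (19.5,1)→(19.5,31)  cross = 19.5·31 − 19.5·1 = 585.0000; (r_i+r_j)·cross = 39·585.0000 = 22815.0000
edge 2: (19.5,31)→(5,19)  cross = 19.5·19 − 5·31 = 215.5000; (r_i+r_j)·cross = 24.5·215.5000 = 5279.7500
Σcross = 435.0000 → A = |Σcross|/2 = 217.5000 mm²
Σ(r_i+r_j)·cross = 19140.0000 → first moment M = |Σ|/6 = 3190.0000
R_c = M/A = 3190.0000/217.5000 = 14.6667 mm
θ = 304° = 5.305801 rad
V = θ·R_c·A = 5.305801·14.6667·217.5000 = 16925.505 mm³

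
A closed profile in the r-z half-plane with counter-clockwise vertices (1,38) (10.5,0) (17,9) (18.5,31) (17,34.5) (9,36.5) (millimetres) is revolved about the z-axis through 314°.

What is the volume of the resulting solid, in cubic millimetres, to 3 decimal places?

Volume = 23631.542 mm³

Profile (r,z), 6 vertices: (1,38) (10.5,0) (17,9) (18.5,31) (17,34.5) (9,36.5)
edge 0: (1,38)→(10.5,0)  cross = 1·0 − 10.5·38 = -399.0000; (r_i+r_j)·cross = 11.5·-399.0000 = -4588.5000
edge 1: (10.5,0)→(17,9)  cross = 10.5·9 − 17·0 = 94.5000; (r_i+r_j)·cross = 27.5·94.5000 = 2598.7500
edge 2: (17,9)→(18.5,31)  cross = 17·31 − 18.5·9 = 360.5000; (r_i+r_j)·cross = 35.5·360.5000 = 12797.7500
edge 3: (18.5,31)→(17,34.5)  cross = 18.5·34.5 − 17·31 = 111.2500; (r_i+r_j)·cross = 35.5·111.2500 = 3949.3750
edge 4: (17,34.5)→(9,36.5)  cross = 17·36.5 − 9·34.5 = 310.0000; (r_i+r_j)·cross = 26·310.0000 = 8060.0000
edge 5: (9,36.5)→(1,38)  cross = 9·38 − 1·36.5 = 305.5000; (r_i+r_j)·cross = 10·305.5000 = 3055.0000
Σcross = 782.7500 → A = |Σcross|/2 = 391.3750 mm²
Σ(r_i+r_j)·cross = 25872.3750 → first moment M = |Σ|/6 = 4312.0625
R_c = M/A = 4312.0625/391.3750 = 11.0177 mm
θ = 314° = 5.480334 rad
V = θ·R_c·A = 5.480334·11.0177·391.3750 = 23631.542 mm³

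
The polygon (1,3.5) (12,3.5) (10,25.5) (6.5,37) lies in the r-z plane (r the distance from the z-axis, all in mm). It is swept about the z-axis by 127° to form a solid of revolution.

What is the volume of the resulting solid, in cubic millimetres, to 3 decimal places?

Volume = 3223.167 mm³

Profile (r,z), 4 vertices: (1,3.5) (12,3.5) (10,25.5) (6.5,37)
edge 0: (1,3.5)→(12,3.5)  cross = 1·3.5 − 12·3.5 = -38.5000; (r_i+r_j)·cross = 13·-38.5000 = -500.5000
edge 1: (12,3.5)→(10,25.5)  cross = 12·25.5 − 10·3.5 = 271.0000; (r_i+r_j)·cross = 22·271.0000 = 5962.0000
edge 2: (10,25.5)→(6.5,37)  cross = 10·37 − 6.5·25.5 = 204.2500; (r_i+r_j)·cross = 16.5·204.2500 = 3370.1250
edge 3: (6.5,37)→(1,3.5)  cross = 6.5·3.5 − 1·37 = -14.2500; (r_i+r_j)·cross = 7.5·-14.2500 = -106.8750
Σcross = 422.5000 → A = |Σcross|/2 = 211.2500 mm²
Σ(r_i+r_j)·cross = 8724.7500 → first moment M = |Σ|/6 = 1454.1250
R_c = M/A = 1454.1250/211.2500 = 6.8834 mm
θ = 127° = 2.216568 rad
V = θ·R_c·A = 2.216568·6.8834·211.2500 = 3223.167 mm³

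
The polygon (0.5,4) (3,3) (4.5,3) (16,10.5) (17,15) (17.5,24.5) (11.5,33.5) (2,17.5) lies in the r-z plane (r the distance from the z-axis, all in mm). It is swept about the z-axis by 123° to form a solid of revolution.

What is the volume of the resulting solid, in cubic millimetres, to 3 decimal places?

Volume = 6403.636 mm³

Profile (r,z), 8 vertices: (0.5,4) (3,3) (4.5,3) (16,10.5) (17,15) (17.5,24.5) (11.5,33.5) (2,17.5)
edge 0: (0.5,4)→(3,3)  cross = 0.5·3 − 3·4 = -10.5000; (r_i+r_j)·cross = 3.5·-10.5000 = -36.7500
edge 1: (3,3)→(4.5,3)  cross = 3·3 − 4.5·3 = -4.5000; (r_i+r_j)·cross = 7.5·-4.5000 = -33.7500
edge 2: (4.5,3)→(16,10.5)  cross = 4.5·10.5 − 16·3 = -0.7500; (r_i+r_j)·cross = 20.5·-0.7500 = -15.3750
edge 3: (16,10.5)→(17,15)  cross = 16·15 − 17·10.5 = 61.5000; (r_i+r_j)·cross = 33·61.5000 = 2029.5000
edge 4: (17,15)→(17.5,24.5)  cross = 17·24.5 − 17.5·15 = 154.0000; (r_i+r_j)·cross = 34.5·154.0000 = 5313.0000
edge 5: (17.5,24.5)→(11.5,33.5)  cross = 17.5·33.5 − 11.5·24.5 = 304.5000; (r_i+r_j)·cross = 29·304.5000 = 8830.5000
edge 6: (11.5,33.5)→(2,17.5)  cross = 11.5·17.5 − 2·33.5 = 134.2500; (r_i+r_j)·cross = 13.5·134.2500 = 1812.3750
edge 7: (2,17.5)→(0.5,4)  cross = 2·4 − 0.5·17.5 = -0.7500; (r_i+r_j)·cross = 2.5·-0.7500 = -1.8750
Σcross = 637.7500 → A = |Σcross|/2 = 318.8750 mm²
Σ(r_i+r_j)·cross = 17897.6250 → first moment M = |Σ|/6 = 2982.9375
R_c = M/A = 2982.9375/318.8750 = 9.3546 mm
θ = 123° = 2.146755 rad
V = θ·R_c·A = 2.146755·9.3546·318.8750 = 6403.636 mm³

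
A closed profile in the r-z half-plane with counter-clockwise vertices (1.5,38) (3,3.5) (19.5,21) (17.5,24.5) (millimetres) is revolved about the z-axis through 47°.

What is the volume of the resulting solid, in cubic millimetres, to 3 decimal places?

Profile (r,z), 4 vertices: (1.5,38) (3,3.5) (19.5,21) (17.5,24.5)
edge 0: (1.5,38)→(3,3.5)  cross = 1.5·3.5 − 3·38 = -108.7500; (r_i+r_j)·cross = 4.5·-108.7500 = -489.3750
edge 1: (3,3.5)→(19.5,21)  cross = 3·21 − 19.5·3.5 = -5.2500; (r_i+r_j)·cross = 22.5·-5.2500 = -118.1250
edge 2: (19.5,21)→(17.5,24.5)  cross = 19.5·24.5 − 17.5·21 = 110.2500; (r_i+r_j)·cross = 37·110.2500 = 4079.2500
edge 3: (17.5,24.5)→(1.5,38)  cross = 17.5·38 − 1.5·24.5 = 628.2500; (r_i+r_j)·cross = 19·628.2500 = 11936.7500
Σcross = 624.5000 → A = |Σcross|/2 = 312.2500 mm²
Σ(r_i+r_j)·cross = 15408.5000 → first moment M = |Σ|/6 = 2568.0833
R_c = M/A = 2568.0833/312.2500 = 8.2244 mm
θ = 47° = 0.820305 rad
V = θ·R_c·A = 0.820305·8.2244·312.2500 = 2106.611 mm³

Volume = 2106.611 mm³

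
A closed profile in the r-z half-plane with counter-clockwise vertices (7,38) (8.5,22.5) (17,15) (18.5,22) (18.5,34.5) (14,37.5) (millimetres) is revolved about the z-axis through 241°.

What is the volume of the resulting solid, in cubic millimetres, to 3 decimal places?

Volume = 10812.237 mm³

Profile (r,z), 6 vertices: (7,38) (8.5,22.5) (17,15) (18.5,22) (18.5,34.5) (14,37.5)
edge 0: (7,38)→(8.5,22.5)  cross = 7·22.5 − 8.5·38 = -165.5000; (r_i+r_j)·cross = 15.5·-165.5000 = -2565.2500
edge 1: (8.5,22.5)→(17,15)  cross = 8.5·15 − 17·22.5 = -255.0000; (r_i+r_j)·cross = 25.5·-255.0000 = -6502.5000
edge 2: (17,15)→(18.5,22)  cross = 17·22 − 18.5·15 = 96.5000; (r_i+r_j)·cross = 35.5·96.5000 = 3425.7500
edge 3: (18.5,22)→(18.5,34.5)  cross = 18.5·34.5 − 18.5·22 = 231.2500; (r_i+r_j)·cross = 37·231.2500 = 8556.2500
edge 4: (18.5,34.5)→(14,37.5)  cross = 18.5·37.5 − 14·34.5 = 210.7500; (r_i+r_j)·cross = 32.5·210.7500 = 6849.3750
edge 5: (14,37.5)→(7,38)  cross = 14·38 − 7·37.5 = 269.5000; (r_i+r_j)·cross = 21·269.5000 = 5659.5000
Σcross = 387.5000 → A = |Σcross|/2 = 193.7500 mm²
Σ(r_i+r_j)·cross = 15423.1250 → first moment M = |Σ|/6 = 2570.5208
R_c = M/A = 2570.5208/193.7500 = 13.2672 mm
θ = 241° = 4.206243 rad
V = θ·R_c·A = 4.206243·13.2672·193.7500 = 10812.237 mm³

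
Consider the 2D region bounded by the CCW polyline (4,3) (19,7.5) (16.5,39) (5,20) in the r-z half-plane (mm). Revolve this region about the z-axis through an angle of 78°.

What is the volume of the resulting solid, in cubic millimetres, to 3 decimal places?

Profile (r,z), 4 vertices: (4,3) (19,7.5) (16.5,39) (5,20)
edge 0: (4,3)→(19,7.5)  cross = 4·7.5 − 19·3 = -27.0000; (r_i+r_j)·cross = 23·-27.0000 = -621.0000
edge 1: (19,7.5)→(16.5,39)  cross = 19·39 − 16.5·7.5 = 617.2500; (r_i+r_j)·cross = 35.5·617.2500 = 21912.3750
edge 2: (16.5,39)→(5,20)  cross = 16.5·20 − 5·39 = 135.0000; (r_i+r_j)·cross = 21.5·135.0000 = 2902.5000
edge 3: (5,20)→(4,3)  cross = 5·3 − 4·20 = -65.0000; (r_i+r_j)·cross = 9·-65.0000 = -585.0000
Σcross = 660.2500 → A = |Σcross|/2 = 330.1250 mm²
Σ(r_i+r_j)·cross = 23608.8750 → first moment M = |Σ|/6 = 3934.8125
R_c = M/A = 3934.8125/330.1250 = 11.9192 mm
θ = 78° = 1.361357 rad
V = θ·R_c·A = 1.361357·11.9192·330.1250 = 5356.684 mm³

Volume = 5356.684 mm³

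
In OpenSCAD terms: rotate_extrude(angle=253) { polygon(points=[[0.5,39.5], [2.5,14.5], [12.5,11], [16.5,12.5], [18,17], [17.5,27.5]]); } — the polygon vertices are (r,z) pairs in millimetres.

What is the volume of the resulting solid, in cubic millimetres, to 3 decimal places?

Profile (r,z), 6 vertices: (0.5,39.5) (2.5,14.5) (12.5,11) (16.5,12.5) (18,17) (17.5,27.5)
edge 0: (0.5,39.5)→(2.5,14.5)  cross = 0.5·14.5 − 2.5·39.5 = -91.5000; (r_i+r_j)·cross = 3·-91.5000 = -274.5000
edge 1: (2.5,14.5)→(12.5,11)  cross = 2.5·11 − 12.5·14.5 = -153.7500; (r_i+r_j)·cross = 15·-153.7500 = -2306.2500
edge 2: (12.5,11)→(16.5,12.5)  cross = 12.5·12.5 − 16.5·11 = -25.2500; (r_i+r_j)·cross = 29·-25.2500 = -732.2500
edge 3: (16.5,12.5)→(18,17)  cross = 16.5·17 − 18·12.5 = 55.5000; (r_i+r_j)·cross = 34.5·55.5000 = 1914.7500
edge 4: (18,17)→(17.5,27.5)  cross = 18·27.5 − 17.5·17 = 197.5000; (r_i+r_j)·cross = 35.5·197.5000 = 7011.2500
edge 5: (17.5,27.5)→(0.5,39.5)  cross = 17.5·39.5 − 0.5·27.5 = 677.5000; (r_i+r_j)·cross = 18·677.5000 = 12195.0000
Σcross = 660.0000 → A = |Σcross|/2 = 330.0000 mm²
Σ(r_i+r_j)·cross = 17808.0000 → first moment M = |Σ|/6 = 2968.0000
R_c = M/A = 2968.0000/330.0000 = 8.9939 mm
θ = 253° = 4.415683 rad
V = θ·R_c·A = 4.415683·8.9939·330.0000 = 13105.747 mm³

Volume = 13105.747 mm³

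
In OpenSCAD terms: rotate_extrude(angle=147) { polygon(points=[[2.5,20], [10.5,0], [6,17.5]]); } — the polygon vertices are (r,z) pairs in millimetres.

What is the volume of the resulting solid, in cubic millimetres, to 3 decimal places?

Volume = 406.225 mm³

Profile (r,z), 3 vertices: (2.5,20) (10.5,0) (6,17.5)
edge 0: (2.5,20)→(10.5,0)  cross = 2.5·0 − 10.5·20 = -210.0000; (r_i+r_j)·cross = 13·-210.0000 = -2730.0000
edge 1: (10.5,0)→(6,17.5)  cross = 10.5·17.5 − 6·0 = 183.7500; (r_i+r_j)·cross = 16.5·183.7500 = 3031.8750
edge 2: (6,17.5)→(2.5,20)  cross = 6·20 − 2.5·17.5 = 76.2500; (r_i+r_j)·cross = 8.5·76.2500 = 648.1250
Σcross = 50.0000 → A = |Σcross|/2 = 25.0000 mm²
Σ(r_i+r_j)·cross = 950.0000 → first moment M = |Σ|/6 = 158.3333
R_c = M/A = 158.3333/25.0000 = 6.3333 mm
θ = 147° = 2.565634 rad
V = θ·R_c·A = 2.565634·6.3333·25.0000 = 406.225 mm³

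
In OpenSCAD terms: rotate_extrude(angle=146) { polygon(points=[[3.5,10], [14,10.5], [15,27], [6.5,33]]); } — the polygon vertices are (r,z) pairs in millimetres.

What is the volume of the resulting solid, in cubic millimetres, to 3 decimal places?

Volume = 4651.226 mm³

Profile (r,z), 4 vertices: (3.5,10) (14,10.5) (15,27) (6.5,33)
edge 0: (3.5,10)→(14,10.5)  cross = 3.5·10.5 − 14·10 = -103.2500; (r_i+r_j)·cross = 17.5·-103.2500 = -1806.8750
edge 1: (14,10.5)→(15,27)  cross = 14·27 − 15·10.5 = 220.5000; (r_i+r_j)·cross = 29·220.5000 = 6394.5000
edge 2: (15,27)→(6.5,33)  cross = 15·33 − 6.5·27 = 319.5000; (r_i+r_j)·cross = 21.5·319.5000 = 6869.2500
edge 3: (6.5,33)→(3.5,10)  cross = 6.5·10 − 3.5·33 = -50.5000; (r_i+r_j)·cross = 10·-50.5000 = -505.0000
Σcross = 386.2500 → A = |Σcross|/2 = 193.1250 mm²
Σ(r_i+r_j)·cross = 10951.8750 → first moment M = |Σ|/6 = 1825.3125
R_c = M/A = 1825.3125/193.1250 = 9.4515 mm
θ = 146° = 2.548181 rad
V = θ·R_c·A = 2.548181·9.4515·193.1250 = 4651.226 mm³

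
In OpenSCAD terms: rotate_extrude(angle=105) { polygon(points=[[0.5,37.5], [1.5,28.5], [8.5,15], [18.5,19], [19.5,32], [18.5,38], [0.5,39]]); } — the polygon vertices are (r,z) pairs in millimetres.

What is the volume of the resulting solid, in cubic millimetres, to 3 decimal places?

Profile (r,z), 7 vertices: (0.5,37.5) (1.5,28.5) (8.5,15) (18.5,19) (19.5,32) (18.5,38) (0.5,39)
edge 0: (0.5,37.5)→(1.5,28.5)  cross = 0.5·28.5 − 1.5·37.5 = -42.0000; (r_i+r_j)·cross = 2·-42.0000 = -84.0000
edge 1: (1.5,28.5)→(8.5,15)  cross = 1.5·15 − 8.5·28.5 = -219.7500; (r_i+r_j)·cross = 10·-219.7500 = -2197.5000
edge 2: (8.5,15)→(18.5,19)  cross = 8.5·19 − 18.5·15 = -116.0000; (r_i+r_j)·cross = 27·-116.0000 = -3132.0000
edge 3: (18.5,19)→(19.5,32)  cross = 18.5·32 − 19.5·19 = 221.5000; (r_i+r_j)·cross = 38·221.5000 = 8417.0000
edge 4: (19.5,32)→(18.5,38)  cross = 19.5·38 − 18.5·32 = 149.0000; (r_i+r_j)·cross = 38·149.0000 = 5662.0000
edge 5: (18.5,38)→(0.5,39)  cross = 18.5·39 − 0.5·38 = 702.5000; (r_i+r_j)·cross = 19·702.5000 = 13347.5000
edge 6: (0.5,39)→(0.5,37.5)  cross = 0.5·37.5 − 0.5·39 = -0.7500; (r_i+r_j)·cross = 1·-0.7500 = -0.7500
Σcross = 694.5000 → A = |Σcross|/2 = 347.2500 mm²
Σ(r_i+r_j)·cross = 22012.2500 → first moment M = |Σ|/6 = 3668.7083
R_c = M/A = 3668.7083/347.2500 = 10.5650 mm
θ = 105° = 1.832596 rad
V = θ·R_c·A = 1.832596·10.5650·347.2500 = 6723.259 mm³

Volume = 6723.259 mm³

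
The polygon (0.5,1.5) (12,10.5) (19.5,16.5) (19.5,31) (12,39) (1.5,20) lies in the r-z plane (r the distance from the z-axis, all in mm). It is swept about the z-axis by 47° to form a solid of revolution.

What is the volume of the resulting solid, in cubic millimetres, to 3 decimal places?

Profile (r,z), 6 vertices: (0.5,1.5) (12,10.5) (19.5,16.5) (19.5,31) (12,39) (1.5,20)
edge 0: (0.5,1.5)→(12,10.5)  cross = 0.5·10.5 − 12·1.5 = -12.7500; (r_i+r_j)·cross = 12.5·-12.7500 = -159.3750
edge 1: (12,10.5)→(19.5,16.5)  cross = 12·16.5 − 19.5·10.5 = -6.7500; (r_i+r_j)·cross = 31.5·-6.7500 = -212.6250
edge 2: (19.5,16.5)→(19.5,31)  cross = 19.5·31 − 19.5·16.5 = 282.7500; (r_i+r_j)·cross = 39·282.7500 = 11027.2500
edge 3: (19.5,31)→(12,39)  cross = 19.5·39 − 12·31 = 388.5000; (r_i+r_j)·cross = 31.5·388.5000 = 12237.7500
edge 4: (12,39)→(1.5,20)  cross = 12·20 − 1.5·39 = 181.5000; (r_i+r_j)·cross = 13.5·181.5000 = 2450.2500
edge 5: (1.5,20)→(0.5,1.5)  cross = 1.5·1.5 − 0.5·20 = -7.7500; (r_i+r_j)·cross = 2·-7.7500 = -15.5000
Σcross = 825.5000 → A = |Σcross|/2 = 412.7500 mm²
Σ(r_i+r_j)·cross = 25327.7500 → first moment M = |Σ|/6 = 4221.2917
R_c = M/A = 4221.2917/412.7500 = 10.2272 mm
θ = 47° = 0.820305 rad
V = θ·R_c·A = 0.820305·10.2272·412.7500 = 3462.746 mm³

Volume = 3462.746 mm³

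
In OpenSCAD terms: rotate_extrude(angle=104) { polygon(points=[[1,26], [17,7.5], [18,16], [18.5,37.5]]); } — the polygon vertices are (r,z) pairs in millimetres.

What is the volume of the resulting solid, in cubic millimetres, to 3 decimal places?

Volume = 5885.826 mm³

Profile (r,z), 4 vertices: (1,26) (17,7.5) (18,16) (18.5,37.5)
edge 0: (1,26)→(17,7.5)  cross = 1·7.5 − 17·26 = -434.5000; (r_i+r_j)·cross = 18·-434.5000 = -7821.0000
edge 1: (17,7.5)→(18,16)  cross = 17·16 − 18·7.5 = 137.0000; (r_i+r_j)·cross = 35·137.0000 = 4795.0000
edge 2: (18,16)→(18.5,37.5)  cross = 18·37.5 − 18.5·16 = 379.0000; (r_i+r_j)·cross = 36.5·379.0000 = 13833.5000
edge 3: (18.5,37.5)→(1,26)  cross = 18.5·26 − 1·37.5 = 443.5000; (r_i+r_j)·cross = 19.5·443.5000 = 8648.2500
Σcross = 525.0000 → A = |Σcross|/2 = 262.5000 mm²
Σ(r_i+r_j)·cross = 19455.7500 → first moment M = |Σ|/6 = 3242.6250
R_c = M/A = 3242.6250/262.5000 = 12.3529 mm
θ = 104° = 1.815142 rad
V = θ·R_c·A = 1.815142·12.3529·262.5000 = 5885.826 mm³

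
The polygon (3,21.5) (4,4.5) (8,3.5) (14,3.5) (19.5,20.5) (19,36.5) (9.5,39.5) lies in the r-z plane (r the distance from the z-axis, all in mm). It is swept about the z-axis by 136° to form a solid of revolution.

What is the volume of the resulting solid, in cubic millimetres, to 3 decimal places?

Volume = 12295.496 mm³

Profile (r,z), 7 vertices: (3,21.5) (4,4.5) (8,3.5) (14,3.5) (19.5,20.5) (19,36.5) (9.5,39.5)
edge 0: (3,21.5)→(4,4.5)  cross = 3·4.5 − 4·21.5 = -72.5000; (r_i+r_j)·cross = 7·-72.5000 = -507.5000
edge 1: (4,4.5)→(8,3.5)  cross = 4·3.5 − 8·4.5 = -22.0000; (r_i+r_j)·cross = 12·-22.0000 = -264.0000
edge 2: (8,3.5)→(14,3.5)  cross = 8·3.5 − 14·3.5 = -21.0000; (r_i+r_j)·cross = 22·-21.0000 = -462.0000
edge 3: (14,3.5)→(19.5,20.5)  cross = 14·20.5 − 19.5·3.5 = 218.7500; (r_i+r_j)·cross = 33.5·218.7500 = 7328.1250
edge 4: (19.5,20.5)→(19,36.5)  cross = 19.5·36.5 − 19·20.5 = 322.2500; (r_i+r_j)·cross = 38.5·322.2500 = 12406.6250
edge 5: (19,36.5)→(9.5,39.5)  cross = 19·39.5 − 9.5·36.5 = 403.7500; (r_i+r_j)·cross = 28.5·403.7500 = 11506.8750
edge 6: (9.5,39.5)→(3,21.5)  cross = 9.5·21.5 − 3·39.5 = 85.7500; (r_i+r_j)·cross = 12.5·85.7500 = 1071.8750
Σcross = 915.0000 → A = |Σcross|/2 = 457.5000 mm²
Σ(r_i+r_j)·cross = 31080.0000 → first moment M = |Σ|/6 = 5180.0000
R_c = M/A = 5180.0000/457.5000 = 11.3224 mm
θ = 136° = 2.373648 rad
V = θ·R_c·A = 2.373648·11.3224·457.5000 = 12295.496 mm³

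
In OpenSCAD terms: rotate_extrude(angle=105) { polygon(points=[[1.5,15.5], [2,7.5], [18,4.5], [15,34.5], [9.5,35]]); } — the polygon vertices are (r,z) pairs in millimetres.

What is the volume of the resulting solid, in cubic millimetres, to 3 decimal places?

Volume = 6582.455 mm³

Profile (r,z), 5 vertices: (1.5,15.5) (2,7.5) (18,4.5) (15,34.5) (9.5,35)
edge 0: (1.5,15.5)→(2,7.5)  cross = 1.5·7.5 − 2·15.5 = -19.7500; (r_i+r_j)·cross = 3.5·-19.7500 = -69.1250
edge 1: (2,7.5)→(18,4.5)  cross = 2·4.5 − 18·7.5 = -126.0000; (r_i+r_j)·cross = 20·-126.0000 = -2520.0000
edge 2: (18,4.5)→(15,34.5)  cross = 18·34.5 − 15·4.5 = 553.5000; (r_i+r_j)·cross = 33·553.5000 = 18265.5000
edge 3: (15,34.5)→(9.5,35)  cross = 15·35 − 9.5·34.5 = 197.2500; (r_i+r_j)·cross = 24.5·197.2500 = 4832.6250
edge 4: (9.5,35)→(1.5,15.5)  cross = 9.5·15.5 − 1.5·35 = 94.7500; (r_i+r_j)·cross = 11·94.7500 = 1042.2500
Σcross = 699.7500 → A = |Σcross|/2 = 349.8750 mm²
Σ(r_i+r_j)·cross = 21551.2500 → first moment M = |Σ|/6 = 3591.8750
R_c = M/A = 3591.8750/349.8750 = 10.2662 mm
θ = 105° = 1.832596 rad
V = θ·R_c·A = 1.832596·10.2662·349.8750 = 6582.455 mm³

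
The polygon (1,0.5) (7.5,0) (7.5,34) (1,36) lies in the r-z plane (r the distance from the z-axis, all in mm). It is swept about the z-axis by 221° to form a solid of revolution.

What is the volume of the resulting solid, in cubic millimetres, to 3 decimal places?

Profile (r,z), 4 vertices: (1,0.5) (7.5,0) (7.5,34) (1,36)
edge 0: (1,0.5)→(7.5,0)  cross = 1·0 − 7.5·0.5 = -3.7500; (r_i+r_j)·cross = 8.5·-3.7500 = -31.8750
edge 1: (7.5,0)→(7.5,34)  cross = 7.5·34 − 7.5·0 = 255.0000; (r_i+r_j)·cross = 15·255.0000 = 3825.0000
edge 2: (7.5,34)→(1,36)  cross = 7.5·36 − 1·34 = 236.0000; (r_i+r_j)·cross = 8.5·236.0000 = 2006.0000
edge 3: (1,36)→(1,0.5)  cross = 1·0.5 − 1·36 = -35.5000; (r_i+r_j)·cross = 2·-35.5000 = -71.0000
Σcross = 451.7500 → A = |Σcross|/2 = 225.8750 mm²
Σ(r_i+r_j)·cross = 5728.1250 → first moment M = |Σ|/6 = 954.6875
R_c = M/A = 954.6875/225.8750 = 4.2266 mm
θ = 221° = 3.857178 rad
V = θ·R_c·A = 3.857178·4.2266·225.8750 = 3682.399 mm³

Volume = 3682.399 mm³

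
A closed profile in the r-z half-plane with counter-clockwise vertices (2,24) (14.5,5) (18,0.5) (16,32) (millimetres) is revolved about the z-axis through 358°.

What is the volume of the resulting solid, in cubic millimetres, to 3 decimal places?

Volume = 17501.038 mm³

Profile (r,z), 4 vertices: (2,24) (14.5,5) (18,0.5) (16,32)
edge 0: (2,24)→(14.5,5)  cross = 2·5 − 14.5·24 = -338.0000; (r_i+r_j)·cross = 16.5·-338.0000 = -5577.0000
edge 1: (14.5,5)→(18,0.5)  cross = 14.5·0.5 − 18·5 = -82.7500; (r_i+r_j)·cross = 32.5·-82.7500 = -2689.3750
edge 2: (18,0.5)→(16,32)  cross = 18·32 − 16·0.5 = 568.0000; (r_i+r_j)·cross = 34·568.0000 = 19312.0000
edge 3: (16,32)→(2,24)  cross = 16·24 − 2·32 = 320.0000; (r_i+r_j)·cross = 18·320.0000 = 5760.0000
Σcross = 467.2500 → A = |Σcross|/2 = 233.6250 mm²
Σ(r_i+r_j)·cross = 16805.6250 → first moment M = |Σ|/6 = 2800.9375
R_c = M/A = 2800.9375/233.6250 = 11.9890 mm
θ = 358° = 6.248279 rad
V = θ·R_c·A = 6.248279·11.9890·233.6250 = 17501.038 mm³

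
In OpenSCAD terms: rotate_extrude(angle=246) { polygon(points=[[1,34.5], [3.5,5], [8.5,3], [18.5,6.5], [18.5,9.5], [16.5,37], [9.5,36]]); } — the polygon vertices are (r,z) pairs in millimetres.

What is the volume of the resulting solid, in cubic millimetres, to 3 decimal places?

Profile (r,z), 7 vertices: (1,34.5) (3.5,5) (8.5,3) (18.5,6.5) (18.5,9.5) (16.5,37) (9.5,36)
edge 0: (1,34.5)→(3.5,5)  cross = 1·5 − 3.5·34.5 = -115.7500; (r_i+r_j)·cross = 4.5·-115.7500 = -520.8750
edge 1: (3.5,5)→(8.5,3)  cross = 3.5·3 − 8.5·5 = -32.0000; (r_i+r_j)·cross = 12·-32.0000 = -384.0000
edge 2: (8.5,3)→(18.5,6.5)  cross = 8.5·6.5 − 18.5·3 = -0.2500; (r_i+r_j)·cross = 27·-0.2500 = -6.7500
edge 3: (18.5,6.5)→(18.5,9.5)  cross = 18.5·9.5 − 18.5·6.5 = 55.5000; (r_i+r_j)·cross = 37·55.5000 = 2053.5000
edge 4: (18.5,9.5)→(16.5,37)  cross = 18.5·37 − 16.5·9.5 = 527.7500; (r_i+r_j)·cross = 35·527.7500 = 18471.2500
edge 5: (16.5,37)→(9.5,36)  cross = 16.5·36 − 9.5·37 = 242.5000; (r_i+r_j)·cross = 26·242.5000 = 6305.0000
edge 6: (9.5,36)→(1,34.5)  cross = 9.5·34.5 − 1·36 = 291.7500; (r_i+r_j)·cross = 10.5·291.7500 = 3063.3750
Σcross = 969.5000 → A = |Σcross|/2 = 484.7500 mm²
Σ(r_i+r_j)·cross = 28981.5000 → first moment M = |Σ|/6 = 4830.2500
R_c = M/A = 4830.2500/484.7500 = 9.9644 mm
θ = 246° = 4.293510 rad
V = θ·R_c·A = 4.293510·9.9644·484.7500 = 20738.726 mm³

Volume = 20738.726 mm³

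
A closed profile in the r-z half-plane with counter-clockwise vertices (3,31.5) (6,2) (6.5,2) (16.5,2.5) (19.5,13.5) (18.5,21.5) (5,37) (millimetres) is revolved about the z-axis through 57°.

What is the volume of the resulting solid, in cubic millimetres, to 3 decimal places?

Volume = 4077.467 mm³

Profile (r,z), 7 vertices: (3,31.5) (6,2) (6.5,2) (16.5,2.5) (19.5,13.5) (18.5,21.5) (5,37)
edge 0: (3,31.5)→(6,2)  cross = 3·2 − 6·31.5 = -183.0000; (r_i+r_j)·cross = 9·-183.0000 = -1647.0000
edge 1: (6,2)→(6.5,2)  cross = 6·2 − 6.5·2 = -1.0000; (r_i+r_j)·cross = 12.5·-1.0000 = -12.5000
edge 2: (6.5,2)→(16.5,2.5)  cross = 6.5·2.5 − 16.5·2 = -16.7500; (r_i+r_j)·cross = 23·-16.7500 = -385.2500
edge 3: (16.5,2.5)→(19.5,13.5)  cross = 16.5·13.5 − 19.5·2.5 = 174.0000; (r_i+r_j)·cross = 36·174.0000 = 6264.0000
edge 4: (19.5,13.5)→(18.5,21.5)  cross = 19.5·21.5 − 18.5·13.5 = 169.5000; (r_i+r_j)·cross = 38·169.5000 = 6441.0000
edge 5: (18.5,21.5)→(5,37)  cross = 18.5·37 − 5·21.5 = 577.0000; (r_i+r_j)·cross = 23.5·577.0000 = 13559.5000
edge 6: (5,37)→(3,31.5)  cross = 5·31.5 − 3·37 = 46.5000; (r_i+r_j)·cross = 8·46.5000 = 372.0000
Σcross = 766.2500 → A = |Σcross|/2 = 383.1250 mm²
Σ(r_i+r_j)·cross = 24591.7500 → first moment M = |Σ|/6 = 4098.6250
R_c = M/A = 4098.6250/383.1250 = 10.6979 mm
θ = 57° = 0.994838 rad
V = θ·R_c·A = 0.994838·10.6979·383.1250 = 4077.467 mm³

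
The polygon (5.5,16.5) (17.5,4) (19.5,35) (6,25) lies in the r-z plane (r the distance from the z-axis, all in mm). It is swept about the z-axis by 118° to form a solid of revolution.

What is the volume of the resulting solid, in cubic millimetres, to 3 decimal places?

Volume = 6959.269 mm³

Profile (r,z), 4 vertices: (5.5,16.5) (17.5,4) (19.5,35) (6,25)
edge 0: (5.5,16.5)→(17.5,4)  cross = 5.5·4 − 17.5·16.5 = -266.7500; (r_i+r_j)·cross = 23·-266.7500 = -6135.2500
edge 1: (17.5,4)→(19.5,35)  cross = 17.5·35 − 19.5·4 = 534.5000; (r_i+r_j)·cross = 37·534.5000 = 19776.5000
edge 2: (19.5,35)→(6,25)  cross = 19.5·25 − 6·35 = 277.5000; (r_i+r_j)·cross = 25.5·277.5000 = 7076.2500
edge 3: (6,25)→(5.5,16.5)  cross = 6·16.5 − 5.5·25 = -38.5000; (r_i+r_j)·cross = 11.5·-38.5000 = -442.7500
Σcross = 506.7500 → A = |Σcross|/2 = 253.3750 mm²
Σ(r_i+r_j)·cross = 20274.7500 → first moment M = |Σ|/6 = 3379.1250
R_c = M/A = 3379.1250/253.3750 = 13.3365 mm
θ = 118° = 2.059489 rad
V = θ·R_c·A = 2.059489·13.3365·253.3750 = 6959.269 mm³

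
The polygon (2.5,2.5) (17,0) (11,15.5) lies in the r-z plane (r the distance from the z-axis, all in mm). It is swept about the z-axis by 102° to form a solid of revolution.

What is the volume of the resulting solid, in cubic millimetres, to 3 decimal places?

Profile (r,z), 3 vertices: (2.5,2.5) (17,0) (11,15.5)
edge 0: (2.5,2.5)→(17,0)  cross = 2.5·0 − 17·2.5 = -42.5000; (r_i+r_j)·cross = 19.5·-42.5000 = -828.7500
edge 1: (17,0)→(11,15.5)  cross = 17·15.5 − 11·0 = 263.5000; (r_i+r_j)·cross = 28·263.5000 = 7378.0000
edge 2: (11,15.5)→(2.5,2.5)  cross = 11·2.5 − 2.5·15.5 = -11.2500; (r_i+r_j)·cross = 13.5·-11.2500 = -151.8750
Σcross = 209.7500 → A = |Σcross|/2 = 104.8750 mm²
Σ(r_i+r_j)·cross = 6397.3750 → first moment M = |Σ|/6 = 1066.2292
R_c = M/A = 1066.2292/104.8750 = 10.1667 mm
θ = 102° = 1.780236 rad
V = θ·R_c·A = 1.780236·10.1667·104.8750 = 1898.139 mm³

Volume = 1898.139 mm³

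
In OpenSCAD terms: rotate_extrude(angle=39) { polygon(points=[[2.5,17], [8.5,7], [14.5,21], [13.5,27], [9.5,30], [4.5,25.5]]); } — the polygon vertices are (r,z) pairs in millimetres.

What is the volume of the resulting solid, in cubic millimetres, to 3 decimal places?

Profile (r,z), 6 vertices: (2.5,17) (8.5,7) (14.5,21) (13.5,27) (9.5,30) (4.5,25.5)
edge 0: (2.5,17)→(8.5,7)  cross = 2.5·7 − 8.5·17 = -127.0000; (r_i+r_j)·cross = 11·-127.0000 = -1397.0000
edge 1: (8.5,7)→(14.5,21)  cross = 8.5·21 − 14.5·7 = 77.0000; (r_i+r_j)·cross = 23·77.0000 = 1771.0000
edge 2: (14.5,21)→(13.5,27)  cross = 14.5·27 − 13.5·21 = 108.0000; (r_i+r_j)·cross = 28·108.0000 = 3024.0000
edge 3: (13.5,27)→(9.5,30)  cross = 13.5·30 − 9.5·27 = 148.5000; (r_i+r_j)·cross = 23·148.5000 = 3415.5000
edge 4: (9.5,30)→(4.5,25.5)  cross = 9.5·25.5 − 4.5·30 = 107.2500; (r_i+r_j)·cross = 14·107.2500 = 1501.5000
edge 5: (4.5,25.5)→(2.5,17)  cross = 4.5·17 − 2.5·25.5 = 12.7500; (r_i+r_j)·cross = 7·12.7500 = 89.2500
Σcross = 326.5000 → A = |Σcross|/2 = 163.2500 mm²
Σ(r_i+r_j)·cross = 8404.2500 → first moment M = |Σ|/6 = 1400.7083
R_c = M/A = 1400.7083/163.2500 = 8.5801 mm
θ = 39° = 0.680678 rad
V = θ·R_c·A = 0.680678·8.5801·163.2500 = 953.432 mm³

Volume = 953.432 mm³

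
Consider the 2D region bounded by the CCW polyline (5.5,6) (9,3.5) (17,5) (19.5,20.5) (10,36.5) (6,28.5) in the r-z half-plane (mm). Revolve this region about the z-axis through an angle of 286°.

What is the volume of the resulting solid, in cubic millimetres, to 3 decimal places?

Volume = 19049.041 mm³

Profile (r,z), 6 vertices: (5.5,6) (9,3.5) (17,5) (19.5,20.5) (10,36.5) (6,28.5)
edge 0: (5.5,6)→(9,3.5)  cross = 5.5·3.5 − 9·6 = -34.7500; (r_i+r_j)·cross = 14.5·-34.7500 = -503.8750
edge 1: (9,3.5)→(17,5)  cross = 9·5 − 17·3.5 = -14.5000; (r_i+r_j)·cross = 26·-14.5000 = -377.0000
edge 2: (17,5)→(19.5,20.5)  cross = 17·20.5 − 19.5·5 = 251.0000; (r_i+r_j)·cross = 36.5·251.0000 = 9161.5000
edge 3: (19.5,20.5)→(10,36.5)  cross = 19.5·36.5 − 10·20.5 = 506.7500; (r_i+r_j)·cross = 29.5·506.7500 = 14949.1250
edge 4: (10,36.5)→(6,28.5)  cross = 10·28.5 − 6·36.5 = 66.0000; (r_i+r_j)·cross = 16·66.0000 = 1056.0000
edge 5: (6,28.5)→(5.5,6)  cross = 6·6 − 5.5·28.5 = -120.7500; (r_i+r_j)·cross = 11.5·-120.7500 = -1388.6250
Σcross = 653.7500 → A = |Σcross|/2 = 326.8750 mm²
Σ(r_i+r_j)·cross = 22897.1250 → first moment M = |Σ|/6 = 3816.1875
R_c = M/A = 3816.1875/326.8750 = 11.6748 mm
θ = 286° = 4.991642 rad
V = θ·R_c·A = 4.991642·11.6748·326.8750 = 19049.041 mm³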